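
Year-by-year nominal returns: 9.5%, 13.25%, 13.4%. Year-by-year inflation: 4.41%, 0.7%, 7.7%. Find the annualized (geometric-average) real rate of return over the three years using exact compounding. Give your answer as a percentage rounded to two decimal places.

Compound the nominal returns: 1.0950 × 1.1325 × 1.1340 = 1.40625923.
Compound inflation: 1.0441 × 1.0070 × 1.0770 = 1.13236717.
Deflate: 1.40625923 / 1.13236717 = 1.24187566.
Annualized real rate = 1.24187566^(1/3) − 1 = 7.4878% → 7.49%.

7.49%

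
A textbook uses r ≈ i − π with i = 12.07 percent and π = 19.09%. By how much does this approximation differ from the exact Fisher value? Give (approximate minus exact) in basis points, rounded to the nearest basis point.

-113 basis points

Approximate: r ≈ 12.070% − 19.090% = -7.0200%
Exact: (1 + 0.1207)/(1 + 0.1909) − 1 = -5.8947%
Error = -7.0200% − (-5.8947%) = -1.1253% → -113 basis points.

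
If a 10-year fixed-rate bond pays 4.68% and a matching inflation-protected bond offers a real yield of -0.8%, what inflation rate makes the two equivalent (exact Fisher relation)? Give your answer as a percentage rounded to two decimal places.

5.52%

(1 + π) = (1 + i)/(1 + r) = 1.04680 / 0.99200 = 1.055242
Break-even inflation = 1.055242 − 1 → 5.52%.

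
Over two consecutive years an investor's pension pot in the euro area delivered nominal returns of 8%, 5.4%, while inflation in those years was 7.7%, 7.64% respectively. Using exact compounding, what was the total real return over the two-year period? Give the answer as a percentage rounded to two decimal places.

-1.81%

Compound the nominal returns: 1.0800 × 1.0540 = 1.138320.
Compound inflation: 1.0770 × 1.0764 = 1.159283.
Deflate: 1.138320 / 1.159283 = 0.981917.
Total real return = 0.981917 − 1 → -1.81%.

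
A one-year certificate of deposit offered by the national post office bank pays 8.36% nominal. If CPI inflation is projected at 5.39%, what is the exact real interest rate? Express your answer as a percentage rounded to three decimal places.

By the Fisher equation, 1 + r = (1 + i)/(1 + π).
1 + r = 1.08360 / 1.05390 = 1.028181
r = 1.028181 − 1 = 2.8181%, i.e. 2.818%.

2.818%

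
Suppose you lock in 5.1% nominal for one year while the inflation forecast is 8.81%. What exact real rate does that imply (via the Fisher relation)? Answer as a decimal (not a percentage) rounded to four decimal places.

-0.0341

By the Fisher relation, 1 + r = (1 + i)/(1 + π).
1 + r = 1.05100 / 1.08810 = 0.965904
r = 0.965904 − 1 = -3.4096%, i.e. -0.0341.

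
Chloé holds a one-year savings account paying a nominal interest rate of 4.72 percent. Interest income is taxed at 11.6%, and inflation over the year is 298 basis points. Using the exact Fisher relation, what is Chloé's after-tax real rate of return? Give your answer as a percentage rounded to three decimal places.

After-tax nominal return = 4.72% × (1 − 0.116) = 4.17248%.
1 + r = 1.0417248 / 1.02980 = 1.011580
After-tax real rate = 1.011580 − 1 → 1.158%.

1.158%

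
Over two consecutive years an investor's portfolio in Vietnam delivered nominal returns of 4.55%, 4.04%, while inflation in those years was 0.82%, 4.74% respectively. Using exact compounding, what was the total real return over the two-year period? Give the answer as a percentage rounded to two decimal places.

Compound the nominal returns: 1.0455 × 1.0404 = 1.087738.
Compound inflation: 1.0082 × 1.0474 = 1.055989.
Deflate: 1.087738 / 1.055989 = 1.030066.
Total real return = 1.030066 − 1 → 3.01%.

3.01%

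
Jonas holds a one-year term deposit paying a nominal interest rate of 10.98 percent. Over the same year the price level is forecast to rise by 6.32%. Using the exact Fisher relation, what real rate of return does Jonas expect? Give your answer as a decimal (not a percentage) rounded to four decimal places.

1 + r = 1.10980 / 1.06320 = 1.043830
r = 1.043830 − 1 = 4.3830%, i.e. 0.0438.

0.0438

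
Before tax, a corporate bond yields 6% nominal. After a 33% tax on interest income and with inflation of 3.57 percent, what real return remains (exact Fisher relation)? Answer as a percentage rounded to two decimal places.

0.43%

After-tax nominal return = 6% × (1 − 0.33) = 4.0200%.
1 + r = 1.04020 / 1.03570 = 1.004345
After-tax real rate = 1.004345 − 1 → 0.43%.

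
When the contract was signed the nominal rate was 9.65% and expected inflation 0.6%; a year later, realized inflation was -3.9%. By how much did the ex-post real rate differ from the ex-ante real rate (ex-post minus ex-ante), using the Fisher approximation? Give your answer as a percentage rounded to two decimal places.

Ex-ante: 9.65% − 0.6% = 9.050%
Ex-post: 9.65% − (-3.9%) = 13.550%
Difference (ex-post − ex-ante) = 4.5000% → 4.50%.

4.50%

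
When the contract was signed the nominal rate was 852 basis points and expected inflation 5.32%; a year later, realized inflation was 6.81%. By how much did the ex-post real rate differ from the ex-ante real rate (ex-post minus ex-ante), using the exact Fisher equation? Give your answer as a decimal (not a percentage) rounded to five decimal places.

-0.01437

Ex-ante: (1 + 0.0852)/(1 + 0.0532) − 1 = 3.0384%
Ex-post: (1 + 0.0852)/(1 + 0.0681) − 1 = 1.6010%
Difference (ex-post − ex-ante) = -1.4374% → -0.01437.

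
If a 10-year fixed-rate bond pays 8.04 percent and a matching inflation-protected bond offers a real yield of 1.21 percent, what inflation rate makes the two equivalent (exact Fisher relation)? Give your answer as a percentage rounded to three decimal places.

(1 + π) = (1 + i)/(1 + r) = 1.08040 / 1.01210 = 1.067483
Break-even inflation = 1.067483 − 1 → 6.748%.

6.748%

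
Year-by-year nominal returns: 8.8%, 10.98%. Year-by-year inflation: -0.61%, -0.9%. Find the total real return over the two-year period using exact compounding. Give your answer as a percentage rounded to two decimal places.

Nominal growth factor = 1.0880 × 1.1098 = 1.207462
Price-level growth factor = 0.9939 × 0.9910 = 0.984955
Real growth factor = 1.207462 / 0.984955 = 1.225906
Total real return = 1.225906 − 1 → 22.59%.

22.59%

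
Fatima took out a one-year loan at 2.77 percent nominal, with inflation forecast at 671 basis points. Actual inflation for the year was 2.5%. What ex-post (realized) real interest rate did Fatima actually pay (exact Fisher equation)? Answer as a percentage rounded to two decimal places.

0.26%

Ex-post: (1 + 0.0277)/(1 + 0.0250) − 1 = 0.2634%
So the realized real rate is 0.26%.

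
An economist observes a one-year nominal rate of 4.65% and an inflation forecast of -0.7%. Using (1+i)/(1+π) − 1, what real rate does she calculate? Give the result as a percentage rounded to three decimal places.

5.388%

1 + r = 1.04650 / 0.99300 = 1.053877
r = 1.053877 − 1 = 5.3877%, i.e. 5.388%.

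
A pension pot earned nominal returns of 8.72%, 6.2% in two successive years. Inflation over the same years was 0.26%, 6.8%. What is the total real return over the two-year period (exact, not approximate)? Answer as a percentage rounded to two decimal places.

Nominal growth factor = 1.0872 × 1.0620 = 1.154606
Price-level growth factor = 1.0026 × 1.0680 = 1.070777
Real growth factor = 1.154606 / 1.070777 = 1.078289
Total real return = 1.078289 − 1 → 7.83%.

7.83%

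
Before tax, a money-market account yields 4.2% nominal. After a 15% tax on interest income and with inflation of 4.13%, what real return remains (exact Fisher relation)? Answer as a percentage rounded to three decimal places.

After-tax nominal return = 4.2% × (1 − 0.15) = 3.5700%.
1 + r = 1.03570 / 1.04130 = 0.994622
After-tax real rate = 0.994622 − 1 → -0.538%.

-0.538%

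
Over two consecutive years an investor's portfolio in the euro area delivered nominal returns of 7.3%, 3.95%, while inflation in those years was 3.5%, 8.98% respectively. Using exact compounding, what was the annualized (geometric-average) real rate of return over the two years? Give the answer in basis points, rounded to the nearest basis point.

-56 basis points

Nominal growth factor = 1.0730 × 1.0395 = 1.11538350
Price-level growth factor = 1.0350 × 1.0898 = 1.12794300
Real growth factor = 1.11538350 / 1.12794300 = 0.98886513
Annualized real rate = 0.98886513^(1/2) − 1 = -0.5583% → -56 basis points.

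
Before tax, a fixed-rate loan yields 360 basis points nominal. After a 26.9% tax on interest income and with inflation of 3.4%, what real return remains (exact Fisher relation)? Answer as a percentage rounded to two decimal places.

After-tax nominal return = 3.6% × (1 − 0.269) = 2.6316%.
1 + r = 1.026316 / 1.03400 = 0.992569
After-tax real rate = 0.992569 − 1 → -0.74%.

-0.74%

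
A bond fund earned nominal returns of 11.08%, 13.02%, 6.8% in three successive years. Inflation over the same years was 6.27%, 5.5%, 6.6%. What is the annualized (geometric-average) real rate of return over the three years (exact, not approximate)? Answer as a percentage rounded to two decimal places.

3.91%

Nominal growth factor = 1.1108 × 1.1302 × 1.0680 = 1.34079514
Price-level growth factor = 1.0627 × 1.0550 × 1.0660 = 1.19514430
Real growth factor = 1.34079514 / 1.19514430 = 1.12186883
Annualized real rate = 1.12186883^(1/3) − 1 = 3.9076% → 3.91%.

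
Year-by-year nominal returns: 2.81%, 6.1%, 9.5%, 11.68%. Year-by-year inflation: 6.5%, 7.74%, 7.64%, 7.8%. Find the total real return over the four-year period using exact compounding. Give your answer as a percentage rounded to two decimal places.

0.19%

Compound the nominal returns: 1.0281 × 1.0610 × 1.0950 × 1.1168 = 1.333952.
Compound inflation: 1.0650 × 1.0774 × 1.0764 × 1.0780 = 1.331432.
Deflate: 1.333952 / 1.331432 = 1.001893.
Total real return = 1.001893 − 1 → 0.19%.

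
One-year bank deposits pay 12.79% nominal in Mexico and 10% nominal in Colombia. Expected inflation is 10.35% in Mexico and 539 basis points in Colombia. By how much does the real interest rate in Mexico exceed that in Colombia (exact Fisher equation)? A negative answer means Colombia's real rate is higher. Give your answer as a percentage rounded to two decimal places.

Mexico: (1 + 0.1279)/(1 + 0.1035) − 1 = 2.2111%
Colombia: (1 + 0.1000)/(1 + 0.0539) − 1 = 4.3742%
Differential = 2.2111% − 4.3742% = -2.1631% → -2.16%.

-2.16%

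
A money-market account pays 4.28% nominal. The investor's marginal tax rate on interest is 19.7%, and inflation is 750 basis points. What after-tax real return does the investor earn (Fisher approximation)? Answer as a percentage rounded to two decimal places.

-4.06%

After-tax nominal return = 4.28% × (1 − 0.197) = 3.43684%.
r ≈ 3.43684% − 7.5% → -4.06%.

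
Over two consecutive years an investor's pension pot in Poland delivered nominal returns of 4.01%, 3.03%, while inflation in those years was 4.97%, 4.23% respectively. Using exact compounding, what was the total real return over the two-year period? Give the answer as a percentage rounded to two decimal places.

Compound the nominal returns: 1.0401 × 1.0303 = 1.071615.
Compound inflation: 1.0497 × 1.0423 = 1.094102.
Deflate: 1.071615 / 1.094102 = 0.979447.
Total real return = 0.979447 − 1 → -2.06%.

-2.06%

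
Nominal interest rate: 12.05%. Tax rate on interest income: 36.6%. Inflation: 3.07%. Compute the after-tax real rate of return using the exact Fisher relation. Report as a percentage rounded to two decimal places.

After-tax nominal return = 12.05% × (1 − 0.366) = 7.6397%.
1 + r = 1.076397 / 1.03070 = 1.044336
After-tax real rate = 1.044336 − 1 → 4.43%.

4.43%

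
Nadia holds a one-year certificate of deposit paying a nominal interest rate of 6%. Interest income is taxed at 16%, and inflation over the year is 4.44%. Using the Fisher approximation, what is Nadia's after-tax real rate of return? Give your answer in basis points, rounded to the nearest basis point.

60 basis points

After-tax nominal return = 6% × (1 − 0.16) = 5.0400%.
r ≈ 5.0400% − 4.44% → 60 basis points.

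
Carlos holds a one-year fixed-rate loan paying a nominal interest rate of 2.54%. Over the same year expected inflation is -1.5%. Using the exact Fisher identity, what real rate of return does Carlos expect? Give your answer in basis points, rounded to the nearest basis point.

1 + r = 1.02540 / 0.98500 = 1.041015
r = 1.041015 − 1 = 4.1015%, i.e. 410 basis points.

410 basis points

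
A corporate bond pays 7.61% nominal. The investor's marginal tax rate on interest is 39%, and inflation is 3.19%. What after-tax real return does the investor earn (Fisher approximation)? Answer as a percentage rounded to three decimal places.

1.452%

After-tax nominal return = 7.61% × (1 − 0.39) = 4.6421%.
r ≈ 4.6421% − 3.19% → 1.452%.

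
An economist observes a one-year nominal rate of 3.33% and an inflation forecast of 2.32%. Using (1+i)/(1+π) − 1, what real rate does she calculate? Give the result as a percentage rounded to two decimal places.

0.99%

1 + r = 1.03330 / 1.02320 = 1.009871
r = 1.009871 − 1 = 0.9871%, i.e. 0.99%.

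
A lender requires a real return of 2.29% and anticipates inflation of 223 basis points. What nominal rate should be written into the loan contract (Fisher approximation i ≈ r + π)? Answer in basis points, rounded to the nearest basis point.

452 basis points

i ≈ r + π = 2.29% + 2.23% = 452 basis points.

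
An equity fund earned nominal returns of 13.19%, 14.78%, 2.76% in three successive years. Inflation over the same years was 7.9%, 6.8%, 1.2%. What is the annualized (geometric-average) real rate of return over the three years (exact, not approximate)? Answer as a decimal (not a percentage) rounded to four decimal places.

Compound the nominal returns: 1.1319 × 1.1478 × 1.0276 = 1.33505260.
Compound inflation: 1.0790 × 1.0680 × 1.0120 = 1.16620046.
Deflate: 1.33505260 / 1.16620046 = 1.14478826.
Annualized real rate = 1.14478826^(1/3) − 1 = 4.6104% → 0.0461.

0.0461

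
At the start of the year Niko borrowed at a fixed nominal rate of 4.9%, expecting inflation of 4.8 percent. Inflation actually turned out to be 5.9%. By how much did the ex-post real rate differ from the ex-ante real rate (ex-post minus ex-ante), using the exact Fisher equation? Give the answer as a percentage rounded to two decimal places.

Ex-ante: (1 + 0.0490)/(1 + 0.0480) − 1 = 0.0954%
Ex-post: (1 + 0.0490)/(1 + 0.0590) − 1 = -0.9443%
Difference (ex-post − ex-ante) = -1.0397% → -1.04%.

-1.04%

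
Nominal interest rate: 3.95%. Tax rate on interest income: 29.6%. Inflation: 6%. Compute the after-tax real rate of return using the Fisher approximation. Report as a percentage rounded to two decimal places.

After-tax nominal return = 3.95% × (1 − 0.296) = 2.7808%.
r ≈ 2.7808% − 6% → -3.22%.

-3.22%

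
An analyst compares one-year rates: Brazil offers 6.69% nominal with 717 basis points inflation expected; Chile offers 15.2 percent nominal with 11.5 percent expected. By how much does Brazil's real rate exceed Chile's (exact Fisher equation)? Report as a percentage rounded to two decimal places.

Brazil: (1 + 0.0669)/(1 + 0.0717) − 1 = -0.4479%
Chile: (1 + 0.1520)/(1 + 0.1150) − 1 = 3.3184%
Differential = -0.4479% − 3.3184% = -3.7663% → -3.77%.

-3.77%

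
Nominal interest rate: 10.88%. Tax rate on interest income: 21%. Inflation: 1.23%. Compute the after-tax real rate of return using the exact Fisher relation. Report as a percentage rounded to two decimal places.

7.28%

After-tax nominal return = 10.88% × (1 − 0.21) = 8.5952%.
1 + r = 1.085952 / 1.01230 = 1.072757
After-tax real rate = 1.072757 − 1 → 7.28%.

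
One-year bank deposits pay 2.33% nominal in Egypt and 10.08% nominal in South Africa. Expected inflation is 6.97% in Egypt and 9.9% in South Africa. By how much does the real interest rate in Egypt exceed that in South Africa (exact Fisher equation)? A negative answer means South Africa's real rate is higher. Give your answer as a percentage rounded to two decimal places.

-4.50%

Egypt: (1 + 0.0233)/(1 + 0.0697) − 1 = -4.3377%
South Africa: (1 + 0.1008)/(1 + 0.0990) − 1 = 0.1638%
Differential = -4.3377% − 0.1638% = -4.5015% → -4.50%.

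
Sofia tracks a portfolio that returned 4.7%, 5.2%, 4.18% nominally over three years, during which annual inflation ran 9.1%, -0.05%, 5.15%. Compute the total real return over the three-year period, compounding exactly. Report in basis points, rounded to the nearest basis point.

Nominal growth factor = 1.0470 × 1.0520 × 1.0418 = 1.147484
Price-level growth factor = 1.0910 × 0.9995 × 1.0515 = 1.146613
Real growth factor = 1.147484 / 1.146613 = 1.000760
Total real return = 1.000760 − 1 → 8 basis points.

8 basis points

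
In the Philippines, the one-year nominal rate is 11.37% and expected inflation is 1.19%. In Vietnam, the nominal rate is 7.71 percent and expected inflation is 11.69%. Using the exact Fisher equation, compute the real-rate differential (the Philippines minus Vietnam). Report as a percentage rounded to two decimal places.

13.62%

The Philippines: (1 + 0.1137)/(1 + 0.0119) − 1 = 10.0603%
Vietnam: (1 + 0.0771)/(1 + 0.1169) − 1 = -3.5634%
Differential = 10.0603% − (-3.5634%) = 13.6237% → 13.62%.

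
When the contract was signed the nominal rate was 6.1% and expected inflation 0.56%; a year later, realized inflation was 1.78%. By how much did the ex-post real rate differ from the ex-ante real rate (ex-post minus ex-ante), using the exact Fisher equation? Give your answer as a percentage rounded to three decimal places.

Ex-ante: (1 + 0.0610)/(1 + 0.0056) − 1 = 5.5091%
Ex-post: (1 + 0.0610)/(1 + 0.0178) − 1 = 4.2444%
Difference (ex-post − ex-ante) = -1.2647% → -1.265%.

-1.265%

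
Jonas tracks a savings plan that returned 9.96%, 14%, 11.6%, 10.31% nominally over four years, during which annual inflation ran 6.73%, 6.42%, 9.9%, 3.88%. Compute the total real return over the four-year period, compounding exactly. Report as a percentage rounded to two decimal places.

Nominal growth factor = 1.0996 × 1.1400 × 1.1160 × 1.1031 = 1.543187
Price-level growth factor = 1.0673 × 1.0642 × 1.0990 × 1.0388 = 1.296700
Real growth factor = 1.543187 / 1.296700 = 1.190089
Total real return = 1.190089 − 1 → 19.01%.

19.01%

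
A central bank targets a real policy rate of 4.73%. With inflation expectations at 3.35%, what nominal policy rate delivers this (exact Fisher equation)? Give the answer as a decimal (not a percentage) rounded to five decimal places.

0.08238

(1 + i) = (1 + r)(1 + π) = 1.04730 × 1.03350 = 1.08238455
i = 1.08238455 − 1, so the required nominal rate is 0.08238.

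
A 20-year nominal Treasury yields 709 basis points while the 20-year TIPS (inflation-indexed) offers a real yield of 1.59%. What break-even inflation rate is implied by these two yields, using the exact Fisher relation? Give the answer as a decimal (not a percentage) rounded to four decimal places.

(1 + π) = (1 + i)/(1 + r) = 1.07090 / 1.01590 = 1.054139
Break-even inflation = 1.054139 − 1 → 0.0541.

0.0541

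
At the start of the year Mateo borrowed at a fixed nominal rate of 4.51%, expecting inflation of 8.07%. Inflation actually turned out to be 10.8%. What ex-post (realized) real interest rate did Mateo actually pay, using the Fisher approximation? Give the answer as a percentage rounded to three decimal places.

Ex-post: 4.51% − 10.8% = -6.290%
So the realized real rate is -6.290%.

-6.290%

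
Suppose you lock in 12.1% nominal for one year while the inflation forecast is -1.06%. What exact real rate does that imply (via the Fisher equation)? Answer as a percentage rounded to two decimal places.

13.30%

By the Fisher equation, 1 + r = (1 + i)/(1 + π).
1 + r = 1.12100 / 0.98940 = 1.133010
r = 1.133010 − 1 = 13.3010%, i.e. 13.30%.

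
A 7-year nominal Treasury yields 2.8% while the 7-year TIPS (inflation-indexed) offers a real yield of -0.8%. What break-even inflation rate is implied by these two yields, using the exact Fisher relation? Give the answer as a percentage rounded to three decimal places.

3.629%

(1 + π) = (1 + i)/(1 + r) = 1.02800 / 0.99200 = 1.036290
Break-even inflation = 1.036290 − 1 → 3.629%.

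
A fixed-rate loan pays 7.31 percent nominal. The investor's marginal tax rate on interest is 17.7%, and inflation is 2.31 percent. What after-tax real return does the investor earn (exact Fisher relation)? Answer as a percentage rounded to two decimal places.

3.62%

After-tax nominal return = 7.31% × (1 − 0.177) = 6.01613%.
1 + r = 1.0601613 / 1.02310 = 1.036225
After-tax real rate = 1.036225 − 1 → 3.62%.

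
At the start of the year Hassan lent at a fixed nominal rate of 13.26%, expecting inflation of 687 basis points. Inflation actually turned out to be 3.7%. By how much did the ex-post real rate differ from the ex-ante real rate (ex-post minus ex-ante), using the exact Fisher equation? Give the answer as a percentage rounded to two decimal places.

3.24%

Ex-ante: (1 + 0.1326)/(1 + 0.0687) − 1 = 5.9792%
Ex-post: (1 + 0.1326)/(1 + 0.0370) − 1 = 9.2189%
Difference (ex-post − ex-ante) = 3.2397% → 3.24%.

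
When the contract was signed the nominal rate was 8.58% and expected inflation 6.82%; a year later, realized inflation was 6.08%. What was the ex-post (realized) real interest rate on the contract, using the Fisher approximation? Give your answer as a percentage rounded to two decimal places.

2.50%

Ex-post: 8.58% − 6.08% = 2.500%
So the realized real rate is 2.50%.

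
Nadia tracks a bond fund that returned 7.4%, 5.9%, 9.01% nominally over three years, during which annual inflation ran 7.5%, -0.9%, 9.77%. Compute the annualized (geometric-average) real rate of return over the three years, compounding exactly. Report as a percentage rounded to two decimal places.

Compound the nominal returns: 1.0740 × 1.0590 × 1.0901 = 1.23984268.
Compound inflation: 1.0750 × 0.9910 × 1.0977 = 1.16940725.
Deflate: 1.23984268 / 1.16940725 = 1.06023173.
Annualized real rate = 1.06023173^(1/3) − 1 = 1.9687% → 1.97%.

1.97%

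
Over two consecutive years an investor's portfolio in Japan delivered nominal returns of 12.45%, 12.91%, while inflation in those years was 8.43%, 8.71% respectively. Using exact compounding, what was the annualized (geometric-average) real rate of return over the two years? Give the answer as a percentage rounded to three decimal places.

3.785%

Nominal growth factor = 1.1245 × 1.1291 = 1.26967295
Price-level growth factor = 1.0843 × 1.0871 = 1.17874253
Real growth factor = 1.26967295 / 1.17874253 = 1.07714188
Annualized real rate = 1.07714188^(1/2) − 1 = 3.7854% → 3.785%.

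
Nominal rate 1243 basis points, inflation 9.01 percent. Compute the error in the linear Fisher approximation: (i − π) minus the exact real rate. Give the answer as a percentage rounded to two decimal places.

0.28%

Approximate: r ≈ 12.430% − 9.010% = 3.4200%
Exact: (1 + 0.1243)/(1 + 0.0901) − 1 = 3.1373%
Error = 3.4200% − 3.1373% = 0.2827% → 0.28%.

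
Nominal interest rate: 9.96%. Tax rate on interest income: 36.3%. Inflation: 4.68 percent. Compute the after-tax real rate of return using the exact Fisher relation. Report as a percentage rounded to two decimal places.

After-tax nominal return = 9.96% × (1 − 0.363) = 6.34452%.
1 + r = 1.0634452 / 1.04680 = 1.015901
After-tax real rate = 1.015901 − 1 → 1.59%.

1.59%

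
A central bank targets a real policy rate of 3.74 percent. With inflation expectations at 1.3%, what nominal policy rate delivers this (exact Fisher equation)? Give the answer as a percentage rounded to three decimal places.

(1 + i) = (1 + r)(1 + π) = 1.03740 × 1.01300 = 1.0508862
i = 1.0508862 − 1, so the required nominal rate is 5.089%.

5.089%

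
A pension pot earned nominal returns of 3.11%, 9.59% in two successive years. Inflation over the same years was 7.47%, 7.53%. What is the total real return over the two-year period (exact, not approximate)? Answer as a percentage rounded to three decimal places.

Compound the nominal returns: 1.0311 × 1.0959 = 1.129982.
Compound inflation: 1.0747 × 1.0753 = 1.155625.
Deflate: 1.129982 / 1.155625 = 0.977811.
Total real return = 0.977811 − 1 → -2.219%.

-2.219%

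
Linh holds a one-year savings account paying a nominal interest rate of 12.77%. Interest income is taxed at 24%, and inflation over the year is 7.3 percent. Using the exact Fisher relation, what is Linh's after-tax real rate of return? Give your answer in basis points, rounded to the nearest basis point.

224 basis points

After-tax nominal return = 12.77% × (1 − 0.24) = 9.7052%.
1 + r = 1.097052 / 1.07300 = 1.022416
After-tax real rate = 1.022416 − 1 → 224 basis points.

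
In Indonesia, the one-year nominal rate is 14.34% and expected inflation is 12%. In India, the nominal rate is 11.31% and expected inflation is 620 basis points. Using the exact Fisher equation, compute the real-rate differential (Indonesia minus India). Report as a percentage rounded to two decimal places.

Indonesia: (1 + 0.1434)/(1 + 0.1200) − 1 = 2.0893%
India: (1 + 0.1131)/(1 + 0.0620) − 1 = 4.8117%
Differential = 2.0893% − 4.8117% = -2.7224% → -2.72%.

-2.72%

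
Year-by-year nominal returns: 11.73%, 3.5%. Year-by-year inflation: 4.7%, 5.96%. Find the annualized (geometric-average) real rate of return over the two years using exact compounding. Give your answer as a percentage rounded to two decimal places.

2.10%

Compound the nominal returns: 1.1173 × 1.0350 = 1.15640550.
Compound inflation: 1.0470 × 1.0596 = 1.10940120.
Deflate: 1.15640550 / 1.10940120 = 1.04236907.
Annualized real rate = 1.04236907^(1/2) − 1 = 2.0965% → 2.10%.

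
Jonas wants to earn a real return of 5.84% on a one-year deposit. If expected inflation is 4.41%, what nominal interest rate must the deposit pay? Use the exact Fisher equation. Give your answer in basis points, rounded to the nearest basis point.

(1 + i) = (1 + r)(1 + π) = 1.05840 × 1.04410 = 1.10507544
i = 1.10507544 − 1, so the required nominal rate is 1051 basis points.

1051 basis points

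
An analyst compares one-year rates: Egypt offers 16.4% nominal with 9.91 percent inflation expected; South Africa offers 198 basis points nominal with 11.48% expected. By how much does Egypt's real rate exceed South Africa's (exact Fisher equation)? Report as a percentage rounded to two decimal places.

Egypt: (1 + 0.1640)/(1 + 0.0991) − 1 = 5.9048%
South Africa: (1 + 0.0198)/(1 + 0.1148) − 1 = -8.5217%
Differential = 5.9048% − (-8.5217%) = 14.4265% → 14.43%.

14.43%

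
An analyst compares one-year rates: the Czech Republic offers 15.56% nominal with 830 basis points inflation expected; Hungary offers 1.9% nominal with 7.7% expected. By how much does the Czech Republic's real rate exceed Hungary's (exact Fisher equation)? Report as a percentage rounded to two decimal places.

12.09%

The Czech Republic: (1 + 0.1556)/(1 + 0.0830) − 1 = 6.7036%
Hungary: (1 + 0.0190)/(1 + 0.0770) − 1 = -5.3853%
Differential = 6.7036% − (-5.3853%) = 12.0889% → 12.09%.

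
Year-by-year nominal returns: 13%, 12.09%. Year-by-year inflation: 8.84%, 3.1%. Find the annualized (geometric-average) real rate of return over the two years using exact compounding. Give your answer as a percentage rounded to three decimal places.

6.243%

Compound the nominal returns: 1.1300 × 1.1209 = 1.26661700.
Compound inflation: 1.0884 × 1.0310 = 1.12214040.
Deflate: 1.26661700 / 1.12214040 = 1.12875091.
Annualized real rate = 1.12875091^(1/2) − 1 = 6.2427% → 6.243%.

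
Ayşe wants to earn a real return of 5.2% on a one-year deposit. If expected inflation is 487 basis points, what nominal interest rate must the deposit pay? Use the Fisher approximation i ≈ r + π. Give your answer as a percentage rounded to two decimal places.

i ≈ r + π = 5.2% + 4.87% = 10.07%.

10.07%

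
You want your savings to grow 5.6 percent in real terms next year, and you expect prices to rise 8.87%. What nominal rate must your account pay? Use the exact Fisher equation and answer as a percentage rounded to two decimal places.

14.97%

(1 + i) = (1 + r)(1 + π) = 1.05600 × 1.08870 = 1.1496672
i = 1.1496672 − 1, so the required nominal rate is 14.97%.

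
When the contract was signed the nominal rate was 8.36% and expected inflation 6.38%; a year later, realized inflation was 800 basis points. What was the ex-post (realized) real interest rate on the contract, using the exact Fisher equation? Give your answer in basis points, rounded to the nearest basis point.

33 basis points

Ex-post: (1 + 0.0836)/(1 + 0.0800) − 1 = 0.3333%
So the realized real rate is 33 basis points.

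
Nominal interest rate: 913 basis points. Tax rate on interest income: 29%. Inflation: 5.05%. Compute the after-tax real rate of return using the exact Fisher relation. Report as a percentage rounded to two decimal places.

After-tax nominal return = 9.13% × (1 − 0.29) = 6.4823%.
1 + r = 1.064823 / 1.05050 = 1.013634
After-tax real rate = 1.013634 − 1 → 1.36%.

1.36%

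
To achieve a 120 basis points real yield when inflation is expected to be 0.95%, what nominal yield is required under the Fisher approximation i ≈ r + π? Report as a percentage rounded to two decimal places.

i ≈ r + π = 1.2% + 0.95% = 2.15%.

2.15%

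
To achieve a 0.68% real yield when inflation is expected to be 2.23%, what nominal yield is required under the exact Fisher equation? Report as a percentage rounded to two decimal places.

2.93%

(1 + i) = (1 + r)(1 + π) = 1.00680 × 1.02230 = 1.02925164
i = 1.02925164 − 1, so the required nominal rate is 2.93%.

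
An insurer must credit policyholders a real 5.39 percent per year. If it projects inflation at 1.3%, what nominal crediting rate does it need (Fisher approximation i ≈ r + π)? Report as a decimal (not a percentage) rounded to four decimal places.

i ≈ r + π = 5.39% + 1.3% = 0.0669.

0.0669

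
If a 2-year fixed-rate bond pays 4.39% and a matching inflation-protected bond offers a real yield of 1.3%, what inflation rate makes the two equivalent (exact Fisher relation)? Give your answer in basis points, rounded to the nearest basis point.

(1 + π) = (1 + i)/(1 + r) = 1.04390 / 1.01300 = 1.030503
Break-even inflation = 1.030503 − 1 → 305 basis points.

305 basis points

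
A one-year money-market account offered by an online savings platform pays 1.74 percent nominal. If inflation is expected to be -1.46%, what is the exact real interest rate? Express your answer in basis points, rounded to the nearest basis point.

325 basis points

1 + r = 1.01740 / 0.98540 = 1.032474
r = 1.032474 − 1 = 3.2474%, i.e. 325 basis points.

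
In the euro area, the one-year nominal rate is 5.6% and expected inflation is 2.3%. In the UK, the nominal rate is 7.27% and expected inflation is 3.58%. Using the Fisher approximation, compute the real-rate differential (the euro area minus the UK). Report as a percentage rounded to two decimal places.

The euro area: 5.6% − 2.3% = 3.300%
The UK: 7.27% − 3.58% = 3.690%
Differential = -0.390% → -0.39%.

-0.39%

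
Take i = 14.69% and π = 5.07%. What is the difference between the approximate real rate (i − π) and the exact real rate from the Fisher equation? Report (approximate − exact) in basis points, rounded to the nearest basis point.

Approximate: r ≈ 14.690% − 5.070% = 9.6200%
Exact: (1 + 0.1469)/(1 + 0.0507) − 1 = 9.1558%
Error = 9.6200% − 9.1558% = 0.4642% → 46 basis points.

46 basis points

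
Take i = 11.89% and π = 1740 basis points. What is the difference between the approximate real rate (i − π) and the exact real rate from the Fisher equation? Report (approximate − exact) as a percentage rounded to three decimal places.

Approximate: r ≈ 11.890% − 17.400% = -5.5100%
Exact: (1 + 0.1189)/(1 + 0.1740) − 1 = -4.6934%
Error = -5.5100% − (-4.6934%) = -0.8166% → -0.817%.

-0.817%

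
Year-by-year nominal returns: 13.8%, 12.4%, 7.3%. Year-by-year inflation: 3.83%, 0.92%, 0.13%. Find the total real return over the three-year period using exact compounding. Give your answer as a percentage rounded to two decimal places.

30.81%

Compound the nominal returns: 1.1380 × 1.1240 × 1.0730 = 1.372487.
Compound inflation: 1.0383 × 1.0092 × 1.0013 = 1.049215.
Deflate: 1.372487 / 1.049215 = 1.308109.
Total real return = 1.308109 − 1 → 30.81%.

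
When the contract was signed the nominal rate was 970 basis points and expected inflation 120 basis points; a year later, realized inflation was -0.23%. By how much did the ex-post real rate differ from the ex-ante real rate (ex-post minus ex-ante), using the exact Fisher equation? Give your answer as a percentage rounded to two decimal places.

1.55%

Ex-ante: (1 + 0.0970)/(1 + 0.0120) − 1 = 8.3992%
Ex-post: (1 + 0.0970)/(1 − 0.0023) − 1 = 9.9529%
Difference (ex-post − ex-ante) = 1.5537% → 1.55%.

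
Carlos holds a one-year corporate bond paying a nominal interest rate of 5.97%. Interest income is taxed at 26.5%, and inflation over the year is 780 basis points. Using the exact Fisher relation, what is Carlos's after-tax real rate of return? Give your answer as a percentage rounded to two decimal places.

After-tax nominal return = 5.97% × (1 − 0.265) = 4.38795%.
1 + r = 1.0438795 / 1.07800 = 0.968348
After-tax real rate = 0.968348 − 1 → -3.17%.

-3.17%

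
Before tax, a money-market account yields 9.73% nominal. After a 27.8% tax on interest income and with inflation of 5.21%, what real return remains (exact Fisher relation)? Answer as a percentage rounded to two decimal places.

1.73%

After-tax nominal return = 9.73% × (1 − 0.278) = 7.02506%.
1 + r = 1.0702506 / 1.05210 = 1.017252
After-tax real rate = 1.017252 − 1 → 1.73%.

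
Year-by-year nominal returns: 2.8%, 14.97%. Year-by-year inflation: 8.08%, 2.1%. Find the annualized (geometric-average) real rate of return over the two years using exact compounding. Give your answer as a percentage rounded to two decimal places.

3.49%

Nominal growth factor = 1.0280 × 1.1497 = 1.18189160
Price-level growth factor = 1.0808 × 1.0210 = 1.10349680
Real growth factor = 1.18189160 / 1.10349680 = 1.07104216
Annualized real rate = 1.07104216^(1/2) − 1 = 3.4912% → 3.49%.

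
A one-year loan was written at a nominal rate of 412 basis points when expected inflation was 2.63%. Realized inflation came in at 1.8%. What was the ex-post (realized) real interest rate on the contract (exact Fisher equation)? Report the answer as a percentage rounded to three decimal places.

2.279%

Ex-post: (1 + 0.0412)/(1 + 0.0180) − 1 = 2.2790%
So the realized real rate is 2.279%.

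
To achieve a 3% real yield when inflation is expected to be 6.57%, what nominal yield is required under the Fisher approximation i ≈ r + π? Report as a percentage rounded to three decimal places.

i ≈ r + π = 3% + 6.57% = 9.570%.

9.570%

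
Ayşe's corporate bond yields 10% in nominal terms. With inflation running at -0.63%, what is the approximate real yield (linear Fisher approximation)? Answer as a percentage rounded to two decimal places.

r ≈ i − π = 10% − (-0.63%) = 10.63%.

10.63%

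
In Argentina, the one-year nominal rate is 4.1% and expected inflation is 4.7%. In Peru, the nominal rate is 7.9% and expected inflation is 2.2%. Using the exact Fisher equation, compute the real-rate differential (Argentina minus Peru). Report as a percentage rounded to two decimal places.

Argentina: (1 + 0.0410)/(1 + 0.0470) − 1 = -0.5731%
Peru: (1 + 0.0790)/(1 + 0.0220) − 1 = 5.5773%
Differential = -0.5731% − 5.5773% = -6.1504% → -6.15%.

-6.15%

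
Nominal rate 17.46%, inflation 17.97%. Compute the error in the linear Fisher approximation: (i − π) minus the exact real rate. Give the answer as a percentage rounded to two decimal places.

-0.08%

Approximate: r ≈ 17.460% − 17.970% = -0.5100%
Exact: (1 + 0.1746)/(1 + 0.1797) − 1 = -0.4323%
Error = -0.5100% − (-0.4323%) = -0.0777% → -0.08%.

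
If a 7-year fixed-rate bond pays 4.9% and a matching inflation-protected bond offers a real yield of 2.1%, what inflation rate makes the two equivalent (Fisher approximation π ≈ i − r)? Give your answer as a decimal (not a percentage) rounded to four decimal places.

π ≈ i − r = 4.9% − 2.1% → 0.0280.

0.0280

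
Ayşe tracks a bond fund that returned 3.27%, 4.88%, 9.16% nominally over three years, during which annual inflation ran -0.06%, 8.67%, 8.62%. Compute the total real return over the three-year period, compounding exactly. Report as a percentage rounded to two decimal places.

0.22%

Nominal growth factor = 1.0327 × 1.0488 × 1.0916 = 1.182307
Price-level growth factor = 0.9994 × 1.0867 × 1.0862 = 1.179665
Real growth factor = 1.182307 / 1.179665 = 1.002240
Total real return = 1.002240 − 1 → 0.22%.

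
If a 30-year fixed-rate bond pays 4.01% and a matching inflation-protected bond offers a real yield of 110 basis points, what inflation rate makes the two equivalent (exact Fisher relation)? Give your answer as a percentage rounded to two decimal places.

2.88%

(1 + π) = (1 + i)/(1 + r) = 1.04010 / 1.01100 = 1.028783
Break-even inflation = 1.028783 − 1 → 2.88%.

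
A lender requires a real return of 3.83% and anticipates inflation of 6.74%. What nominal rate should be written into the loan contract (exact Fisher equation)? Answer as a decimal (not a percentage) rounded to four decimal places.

0.1083

(1 + i) = (1 + r)(1 + π) = 1.03830 × 1.06740 = 1.10828142
i = 1.10828142 − 1, so the required nominal rate is 0.1083.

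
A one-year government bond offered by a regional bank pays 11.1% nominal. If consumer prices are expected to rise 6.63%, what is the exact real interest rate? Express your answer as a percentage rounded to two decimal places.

4.19%

By the Fisher equation, 1 + r = (1 + i)/(1 + π).
1 + r = 1.11100 / 1.06630 = 1.041921
r = 1.041921 − 1 = 4.1921%, i.e. 4.19%.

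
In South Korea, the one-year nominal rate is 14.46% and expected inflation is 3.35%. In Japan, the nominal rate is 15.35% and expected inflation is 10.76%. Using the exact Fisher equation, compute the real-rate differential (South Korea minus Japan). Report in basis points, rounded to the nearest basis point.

661 basis points

South Korea: (1 + 0.1446)/(1 + 0.0335) − 1 = 10.7499%
Japan: (1 + 0.1535)/(1 + 0.1076) − 1 = 4.1441%
Differential = 10.7499% − 4.1441% = 6.6058% → 661 basis points.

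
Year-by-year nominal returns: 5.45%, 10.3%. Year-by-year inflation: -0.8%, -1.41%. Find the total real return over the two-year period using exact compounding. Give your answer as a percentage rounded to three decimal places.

18.926%

Compound the nominal returns: 1.0545 × 1.1030 = 1.163114.
Compound inflation: 0.9920 × 0.9859 = 0.978013.
Deflate: 1.163114 / 0.978013 = 1.189262.
Total real return = 1.189262 − 1 → 18.926%.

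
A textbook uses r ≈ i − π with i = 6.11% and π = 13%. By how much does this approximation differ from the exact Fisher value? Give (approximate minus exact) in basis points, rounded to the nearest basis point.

-79 basis points

Approximate: r ≈ 6.110% − 13.000% = -6.8900%
Exact: (1 + 0.0611)/(1 + 0.1300) − 1 = -6.0973%
Error = -6.8900% − (-6.0973%) = -0.7927% → -79 basis points.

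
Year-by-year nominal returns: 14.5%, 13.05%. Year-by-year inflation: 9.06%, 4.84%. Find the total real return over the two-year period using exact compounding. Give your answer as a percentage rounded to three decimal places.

Compound the nominal returns: 1.1450 × 1.1305 = 1.294423.
Compound inflation: 1.0906 × 1.0484 = 1.143385.
Deflate: 1.294423 / 1.143385 = 1.132097.
Total real return = 1.132097 − 1 → 13.210%.

13.210%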